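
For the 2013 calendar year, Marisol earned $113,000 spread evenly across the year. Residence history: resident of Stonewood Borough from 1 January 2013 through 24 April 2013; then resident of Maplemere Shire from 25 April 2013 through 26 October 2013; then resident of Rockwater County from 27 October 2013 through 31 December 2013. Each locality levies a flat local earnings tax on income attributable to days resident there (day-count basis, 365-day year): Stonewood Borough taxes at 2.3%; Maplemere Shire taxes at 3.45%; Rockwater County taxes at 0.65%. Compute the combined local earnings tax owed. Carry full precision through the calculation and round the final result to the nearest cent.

Stonewood Borough, 1 January – 24 April 2013: 114 days → $113,000 × 2.3% × 114/365 = $811.7425
Maplemere Shire, 25 April – 26 October 2013: 185 days → $113,000 × 3.45% × 185/365 = $1,975.9521
Rockwater County, 27 October – 31 December 2013: 66 days → $113,000 × 0.65% × 66/365 = $132.8137
Total = $2,920.5082

$2,920.51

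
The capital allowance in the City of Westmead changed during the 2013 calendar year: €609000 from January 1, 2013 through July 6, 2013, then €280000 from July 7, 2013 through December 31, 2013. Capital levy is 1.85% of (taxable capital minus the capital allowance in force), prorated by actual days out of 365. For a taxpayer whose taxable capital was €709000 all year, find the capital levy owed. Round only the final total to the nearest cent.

€4818.21

January 1 – July 6, 2013: 187 days, exemption €609000 → (€709000 − €609000) × 1.85% × 187/365 = €947.8082
July 7 – December 31, 2013: 178 days, exemption €280000 → (€709000 − €280000) × 1.85% × 178/365 = €3870.4027
Total = €4818.2110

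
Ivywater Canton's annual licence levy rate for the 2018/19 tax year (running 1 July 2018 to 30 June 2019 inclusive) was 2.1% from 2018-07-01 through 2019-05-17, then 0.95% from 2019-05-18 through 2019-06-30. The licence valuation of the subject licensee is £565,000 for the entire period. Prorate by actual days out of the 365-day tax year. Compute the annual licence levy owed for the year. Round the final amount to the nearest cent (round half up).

2018-07-01 to 2019-05-17: 321 days at 2.1% → £565,000 × 2.1% × 321/365 = £10,434.6986
2019-05-18 to 2019-06-30: 44 days at 0.95% → £565,000 × 0.95% × 44/365 = £647.0411
Total = £11,081.7397

£11,081.74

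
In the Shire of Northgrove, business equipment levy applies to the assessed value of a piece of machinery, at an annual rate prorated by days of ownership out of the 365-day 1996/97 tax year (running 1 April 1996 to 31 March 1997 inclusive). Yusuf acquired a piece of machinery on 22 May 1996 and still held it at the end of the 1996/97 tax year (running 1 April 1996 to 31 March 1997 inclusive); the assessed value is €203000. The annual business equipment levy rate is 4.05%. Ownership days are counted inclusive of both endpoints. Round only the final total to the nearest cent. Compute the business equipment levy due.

€7072.74

Days held (22 May 1996 – 31 March 1997): 314 out of 365
Tax = €203000 × 4.05% × 314/365 = €7072.7425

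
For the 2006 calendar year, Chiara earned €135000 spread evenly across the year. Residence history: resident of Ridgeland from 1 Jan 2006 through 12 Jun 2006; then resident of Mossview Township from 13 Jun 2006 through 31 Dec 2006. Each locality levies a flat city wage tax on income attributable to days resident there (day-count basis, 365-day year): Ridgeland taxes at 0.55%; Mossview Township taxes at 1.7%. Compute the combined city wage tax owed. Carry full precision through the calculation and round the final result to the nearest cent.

€1601.69

Ridgeland, 1 Jan – 12 Jun 2006: 163 days → €135000 × 0.55% × 163/365 = €331.5822
Mossview Township, 13 Jun – 31 Dec 2006: 202 days → €135000 × 1.7% × 202/365 = €1270.1096
Total = €1601.6918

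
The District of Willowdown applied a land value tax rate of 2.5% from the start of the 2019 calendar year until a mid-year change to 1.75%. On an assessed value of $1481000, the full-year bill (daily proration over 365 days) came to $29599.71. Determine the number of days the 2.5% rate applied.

Let d = days at the first rate; then 365 − d days at the second rate.
$1481000 × [2.5%·d + 1.75%·(365−d)] / 365 = $29599.71
Solving gives d = 121, so the new rate took effect on 2 May 2019.

121 days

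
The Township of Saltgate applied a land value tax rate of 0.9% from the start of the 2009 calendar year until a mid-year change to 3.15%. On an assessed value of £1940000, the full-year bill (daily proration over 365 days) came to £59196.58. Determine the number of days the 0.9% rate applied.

16 days

Let d = days at the first rate; then 365 − d days at the second rate.
£1940000 × [0.9%·d + 3.15%·(365−d)] / 365 = £59196.58
Solving gives d = 16, so the new rate took effect on January 17, 2009.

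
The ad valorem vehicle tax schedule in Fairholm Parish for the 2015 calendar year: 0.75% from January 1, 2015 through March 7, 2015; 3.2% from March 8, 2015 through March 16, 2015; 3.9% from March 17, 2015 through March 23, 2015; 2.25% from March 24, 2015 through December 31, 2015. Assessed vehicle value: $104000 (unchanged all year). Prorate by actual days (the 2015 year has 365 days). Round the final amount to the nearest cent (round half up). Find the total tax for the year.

January 1 – March 7, 2015: 66 days at 0.75% → $104000 × 0.75% × 66/365 = $141.0411
March 8 – March 16, 2015: 9 days at 3.2% → $104000 × 3.2% × 9/365 = $82.0603
March 17 – March 23, 2015: 7 days at 3.9% → $104000 × 3.9% × 7/365 = $77.7863
March 24 – December 31, 2015: 283 days at 2.25% → $104000 × 2.25% × 283/365 = $1814.3014
Total = $2115.1890

$2115.19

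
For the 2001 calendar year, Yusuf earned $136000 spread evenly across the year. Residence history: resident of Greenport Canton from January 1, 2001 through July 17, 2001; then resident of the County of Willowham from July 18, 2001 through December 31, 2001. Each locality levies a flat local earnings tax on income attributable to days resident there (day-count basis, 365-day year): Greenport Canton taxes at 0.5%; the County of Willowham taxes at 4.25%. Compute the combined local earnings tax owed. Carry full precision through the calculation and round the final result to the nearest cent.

$3013.42

Greenport Canton, January 1 – July 17, 2001: 198 days → $136000 × 0.5% × 198/365 = $368.8767
The County of Willowham, July 18 – December 31, 2001: 167 days → $136000 × 4.25% × 167/365 = $2644.5479
Total = $3013.4247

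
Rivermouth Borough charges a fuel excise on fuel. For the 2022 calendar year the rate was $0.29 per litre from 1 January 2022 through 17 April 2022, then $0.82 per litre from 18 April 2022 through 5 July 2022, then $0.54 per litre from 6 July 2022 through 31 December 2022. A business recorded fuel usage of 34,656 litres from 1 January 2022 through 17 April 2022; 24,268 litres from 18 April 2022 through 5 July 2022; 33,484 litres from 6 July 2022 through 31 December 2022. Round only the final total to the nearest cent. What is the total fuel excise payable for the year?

$48031.36

1 January – 17 April 2022: 34,656 litres at $0.29/litre → $10050.24
18 April – 5 July 2022: 24,268 litres at $0.82/litre → $19899.76
6 July – 31 December 2022: 33,484 litres at $0.54/litre → $18081.36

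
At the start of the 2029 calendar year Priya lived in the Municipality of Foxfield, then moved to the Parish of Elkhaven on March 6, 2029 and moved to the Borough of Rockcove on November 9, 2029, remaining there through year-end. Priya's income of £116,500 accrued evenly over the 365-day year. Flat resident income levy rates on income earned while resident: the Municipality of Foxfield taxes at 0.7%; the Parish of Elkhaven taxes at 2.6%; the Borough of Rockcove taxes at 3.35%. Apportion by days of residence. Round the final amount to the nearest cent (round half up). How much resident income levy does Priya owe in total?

£2,767.75

The Municipality of Foxfield, January 1 – March 5, 2029: 64 days → £116,500 × 0.7% × 64/365 = £142.9918
The Parish of Elkhaven, March 6 – November 8, 2029: 248 days → £116,500 × 2.6% × 248/365 = £2,058.0603
The Borough of Rockcove, November 9 – December 31, 2029: 53 days → £116,500 × 3.35% × 53/365 = £566.7007
Total = £2,767.7527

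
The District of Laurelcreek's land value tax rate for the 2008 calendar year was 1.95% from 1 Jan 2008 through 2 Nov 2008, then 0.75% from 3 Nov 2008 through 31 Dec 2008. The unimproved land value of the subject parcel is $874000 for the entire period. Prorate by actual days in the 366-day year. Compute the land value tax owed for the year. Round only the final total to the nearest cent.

1 Jan – 2 Nov 2008: 307 days at 1.95% → $874000 × 1.95% × 307/366 = $14295.6311
3 Nov – 31 Dec 2008: 59 days at 0.75% → $874000 × 0.75% × 59/366 = $1056.6803
Total = $15352.3115

$15352.31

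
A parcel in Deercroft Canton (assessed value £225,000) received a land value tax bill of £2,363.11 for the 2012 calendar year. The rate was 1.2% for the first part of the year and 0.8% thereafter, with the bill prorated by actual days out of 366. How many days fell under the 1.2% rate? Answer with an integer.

Let d = days at the first rate; then 366 − d days at the second rate.
£225,000 × [1.2%·d + 0.8%·(366−d)] / 366 = £2,363.11
Solving gives d = 229, so the new rate took effect on August 17, 2012.

229 days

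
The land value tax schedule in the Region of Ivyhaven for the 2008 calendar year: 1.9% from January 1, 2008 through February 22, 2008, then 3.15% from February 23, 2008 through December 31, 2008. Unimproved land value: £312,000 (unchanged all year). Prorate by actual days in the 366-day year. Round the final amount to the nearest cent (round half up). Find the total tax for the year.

January 1 – February 22, 2008: 53 days at 1.9% → £312,000 × 1.9% × 53/366 = £858.4262
February 23 – December 31, 2008: 313 days at 3.15% → £312,000 × 3.15% × 313/366 = £8,404.8197
Total = £9,263.2459

£9,263.25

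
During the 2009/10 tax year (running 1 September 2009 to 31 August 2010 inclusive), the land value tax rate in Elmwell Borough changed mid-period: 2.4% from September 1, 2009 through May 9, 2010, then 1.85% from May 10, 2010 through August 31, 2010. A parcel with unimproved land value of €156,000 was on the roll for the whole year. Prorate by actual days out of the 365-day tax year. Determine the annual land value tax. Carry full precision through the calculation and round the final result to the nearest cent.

September 1, 2009 – May 9, 2010: 251 days at 2.4% → €156,000 × 2.4% × 251/365 = €2,574.6411
May 10 – August 31, 2010: 114 days at 1.85% → €156,000 × 1.85% × 114/365 = €901.3808
Total = €3,476.0219

€3,476.02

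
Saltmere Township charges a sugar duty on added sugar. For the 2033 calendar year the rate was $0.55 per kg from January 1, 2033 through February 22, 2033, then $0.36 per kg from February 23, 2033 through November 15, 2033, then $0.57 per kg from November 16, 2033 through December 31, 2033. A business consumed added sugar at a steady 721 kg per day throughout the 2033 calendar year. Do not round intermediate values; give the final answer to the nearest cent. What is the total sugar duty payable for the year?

January 1 – February 22, 2033: 53 days × 721 kg/day = 38,213 kg at $0.55/kg → $21017.15
February 23 – November 15, 2033: 266 days × 721 kg/day = 191,786 kg at $0.36/kg → $69042.96
November 16 – December 31, 2033: 46 days × 721 kg/day = 33,166 kg at $0.57/kg → $18904.62

$108964.73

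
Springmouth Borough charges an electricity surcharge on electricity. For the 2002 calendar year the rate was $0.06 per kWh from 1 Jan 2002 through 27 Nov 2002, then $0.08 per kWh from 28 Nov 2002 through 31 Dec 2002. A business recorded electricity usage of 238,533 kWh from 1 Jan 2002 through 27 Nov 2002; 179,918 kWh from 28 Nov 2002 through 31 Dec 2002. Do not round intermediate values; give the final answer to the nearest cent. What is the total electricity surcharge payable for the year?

1 Jan – 27 Nov 2002: 238,533 kWh at $0.06/kWh → $14,311.98
28 Nov – 31 Dec 2002: 179,918 kWh at $0.08/kWh → $14,393.44

$28,705.42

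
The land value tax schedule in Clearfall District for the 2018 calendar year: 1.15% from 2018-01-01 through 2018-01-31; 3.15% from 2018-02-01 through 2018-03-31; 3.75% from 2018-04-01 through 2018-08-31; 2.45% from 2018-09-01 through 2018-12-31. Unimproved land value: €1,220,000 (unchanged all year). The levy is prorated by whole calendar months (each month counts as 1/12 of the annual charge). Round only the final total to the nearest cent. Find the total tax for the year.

2018-01-01 to 2018-01-31: 1 month at 1.15% → €1,220,000 × 1.15% × 1/12 = €1,169.1667
2018-02-01 to 2018-03-31: 2 months at 3.15% → €1,220,000 × 3.15% × 2/12 = €6,405.0000
2018-04-01 to 2018-08-31: 5 months at 3.75% → €1,220,000 × 3.75% × 5/12 = €19,062.5000
2018-09-01 to 2018-12-31: 4 months at 2.45% → €1,220,000 × 2.45% × 4/12 = €9,963.3333
Total = €36,600.0000

€36,600.00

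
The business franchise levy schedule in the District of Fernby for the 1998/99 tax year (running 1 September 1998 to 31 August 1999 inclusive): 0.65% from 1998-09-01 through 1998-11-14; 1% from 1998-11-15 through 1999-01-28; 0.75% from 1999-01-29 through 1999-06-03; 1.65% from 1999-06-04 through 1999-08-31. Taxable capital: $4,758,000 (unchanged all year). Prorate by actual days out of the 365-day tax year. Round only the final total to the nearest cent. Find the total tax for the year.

$47,593.04

1998-09-01 to 1998-11-14: 75 days at 0.65% → $4,758,000 × 0.65% × 75/365 = $6,354.8630
1998-11-15 to 1999-01-28: 75 days at 1% → $4,758,000 × 1% × 75/365 = $9,776.7123
1999-01-29 to 1999-06-03: 126 days at 0.75% → $4,758,000 × 0.75% × 126/365 = $12,318.6575
1999-06-04 to 1999-08-31: 89 days at 1.65% → $4,758,000 × 1.65% × 89/365 = $19,142.8027
Total = $47,593.0356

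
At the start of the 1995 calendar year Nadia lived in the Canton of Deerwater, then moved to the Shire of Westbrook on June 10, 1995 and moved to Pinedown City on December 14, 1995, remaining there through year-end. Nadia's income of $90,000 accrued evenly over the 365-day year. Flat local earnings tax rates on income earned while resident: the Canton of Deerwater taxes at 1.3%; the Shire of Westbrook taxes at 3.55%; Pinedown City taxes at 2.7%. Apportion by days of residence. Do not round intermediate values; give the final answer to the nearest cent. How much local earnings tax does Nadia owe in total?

$2,269.60

The Canton of Deerwater, January 1 – June 9, 1995: 160 days → $90,000 × 1.3% × 160/365 = $512.8767
The Shire of Westbrook, June 10 – December 13, 1995: 187 days → $90,000 × 3.55% × 187/365 = $1,636.8904
Pinedown City, December 14 – December 31, 1995: 18 days → $90,000 × 2.7% × 18/365 = $119.8356
Total = $2,269.6027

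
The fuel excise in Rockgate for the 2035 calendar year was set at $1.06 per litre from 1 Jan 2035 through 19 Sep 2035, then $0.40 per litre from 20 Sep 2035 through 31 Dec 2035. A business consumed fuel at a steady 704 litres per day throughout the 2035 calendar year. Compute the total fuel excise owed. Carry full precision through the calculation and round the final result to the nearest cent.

$224,519.68

1 Jan – 19 Sep 2035: 262 days × 704 litres/day = 184,448 litres at $1.06/litre → $195,514.88
20 Sep – 31 Dec 2035: 103 days × 704 litres/day = 72,512 litres at $0.40/litre → $29,004.80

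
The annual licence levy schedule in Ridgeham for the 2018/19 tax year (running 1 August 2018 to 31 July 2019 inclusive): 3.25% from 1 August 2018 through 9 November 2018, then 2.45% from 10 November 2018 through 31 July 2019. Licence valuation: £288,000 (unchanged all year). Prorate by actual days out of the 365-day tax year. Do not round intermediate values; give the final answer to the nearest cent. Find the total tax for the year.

£7,693.55

1 August – 9 November 2018: 101 days at 3.25% → £288,000 × 3.25% × 101/365 = £2,590.0274
10 November 2018 – 31 July 2019: 264 days at 2.45% → £288,000 × 2.45% × 264/365 = £5,103.5178
Total = £7,693.5452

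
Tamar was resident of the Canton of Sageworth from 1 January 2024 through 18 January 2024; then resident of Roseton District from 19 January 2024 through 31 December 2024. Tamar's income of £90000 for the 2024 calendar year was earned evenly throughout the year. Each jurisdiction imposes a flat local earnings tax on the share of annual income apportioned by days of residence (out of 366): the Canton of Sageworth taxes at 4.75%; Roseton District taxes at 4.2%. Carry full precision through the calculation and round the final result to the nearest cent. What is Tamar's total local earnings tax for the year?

£3804.34

The Canton of Sageworth, 1 January – 18 January 2024: 18 days → £90000 × 4.75% × 18/366 = £210.2459
Roseton District, 19 January – 31 December 2024: 348 days → £90000 × 4.2% × 348/366 = £3594.0984
Total = £3804.3443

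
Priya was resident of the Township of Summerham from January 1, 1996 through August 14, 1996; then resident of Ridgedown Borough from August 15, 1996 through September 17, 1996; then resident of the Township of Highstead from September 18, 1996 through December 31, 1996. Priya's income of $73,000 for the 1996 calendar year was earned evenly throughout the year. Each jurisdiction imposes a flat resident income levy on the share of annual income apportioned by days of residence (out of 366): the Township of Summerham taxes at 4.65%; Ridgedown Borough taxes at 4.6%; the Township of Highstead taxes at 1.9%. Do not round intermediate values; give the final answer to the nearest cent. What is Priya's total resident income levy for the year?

$2,815.19

The Township of Summerham, January 1 – August 14, 1996: 227 days → $73,000 × 4.65% × 227/366 = $2,105.3320
Ridgedown Borough, August 15 – September 17, 1996: 34 days → $73,000 × 4.6% × 34/366 = $311.9454
The Township of Highstead, September 18 – December 31, 1996: 105 days → $73,000 × 1.9% × 105/366 = $397.9098
Total = $2,815.1872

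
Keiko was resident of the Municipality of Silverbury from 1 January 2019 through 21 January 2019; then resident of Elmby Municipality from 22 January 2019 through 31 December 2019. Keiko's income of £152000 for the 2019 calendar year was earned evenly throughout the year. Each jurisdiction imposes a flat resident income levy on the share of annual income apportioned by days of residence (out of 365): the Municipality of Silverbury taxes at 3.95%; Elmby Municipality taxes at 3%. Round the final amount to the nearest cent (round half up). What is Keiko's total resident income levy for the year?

£4643.08

The Municipality of Silverbury, 1 January – 21 January 2019: 21 days → £152000 × 3.95% × 21/365 = £345.4356
Elmby Municipality, 22 January – 31 December 2019: 344 days → £152000 × 3% × 344/365 = £4297.6438
Total = £4643.0795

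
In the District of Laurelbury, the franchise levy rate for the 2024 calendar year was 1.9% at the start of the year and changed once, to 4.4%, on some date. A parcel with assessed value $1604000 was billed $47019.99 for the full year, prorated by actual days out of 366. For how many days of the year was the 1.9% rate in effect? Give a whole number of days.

Let d = days at the first rate; then 366 − d days at the second rate.
$1604000 × [1.9%·d + 4.4%·(366−d)] / 366 = $47019.99
Solving gives d = 215, so the new rate took effect on 3 Aug 2024.

215 days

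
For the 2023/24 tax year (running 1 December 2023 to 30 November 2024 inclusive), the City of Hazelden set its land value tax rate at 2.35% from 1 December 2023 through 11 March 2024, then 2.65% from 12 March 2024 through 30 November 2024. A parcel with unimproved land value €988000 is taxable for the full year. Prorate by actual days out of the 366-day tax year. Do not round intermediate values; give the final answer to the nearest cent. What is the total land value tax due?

1 December 2023 – 11 March 2024: 102 days at 2.35% → €988000 × 2.35% × 102/366 = €6470.5902
12 March – 30 November 2024: 264 days at 2.65% → €988000 × 2.65% × 264/366 = €18885.3770
Total = €25355.9672

€25355.97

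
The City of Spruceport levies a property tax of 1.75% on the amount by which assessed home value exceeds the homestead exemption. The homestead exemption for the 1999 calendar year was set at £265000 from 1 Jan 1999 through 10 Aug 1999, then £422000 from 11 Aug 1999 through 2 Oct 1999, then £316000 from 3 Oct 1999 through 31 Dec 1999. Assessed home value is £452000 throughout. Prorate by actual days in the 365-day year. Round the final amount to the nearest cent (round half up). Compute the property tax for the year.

1 Jan – 10 Aug 1999: 222 days, exemption £265000 → (£452000 − £265000) × 1.75% × 222/365 = £1990.3973
11 Aug – 2 Oct 1999: 53 days, exemption £422000 → (£452000 − £422000) × 1.75% × 53/365 = £76.2329
3 Oct – 31 Dec 1999: 90 days, exemption £316000 → (£452000 − £316000) × 1.75% × 90/365 = £586.8493
Total = £2653.4795

£2653.48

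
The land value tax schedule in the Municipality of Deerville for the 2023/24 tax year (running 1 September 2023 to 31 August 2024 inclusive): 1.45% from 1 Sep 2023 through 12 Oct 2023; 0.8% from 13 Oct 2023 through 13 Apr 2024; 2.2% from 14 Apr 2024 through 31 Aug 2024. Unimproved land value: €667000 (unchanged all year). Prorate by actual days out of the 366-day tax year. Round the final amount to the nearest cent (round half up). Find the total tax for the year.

€9405.43

1 Sep – 12 Oct 2023: 42 days at 1.45% → €667000 × 1.45% × 42/366 = €1109.8443
13 Oct 2023 – 13 Apr 2024: 184 days at 0.8% → €667000 × 0.8% × 184/366 = €2682.5792
14 Apr – 31 Aug 2024: 140 days at 2.2% → €667000 × 2.2% × 140/366 = €5613.0055
Total = €9405.4290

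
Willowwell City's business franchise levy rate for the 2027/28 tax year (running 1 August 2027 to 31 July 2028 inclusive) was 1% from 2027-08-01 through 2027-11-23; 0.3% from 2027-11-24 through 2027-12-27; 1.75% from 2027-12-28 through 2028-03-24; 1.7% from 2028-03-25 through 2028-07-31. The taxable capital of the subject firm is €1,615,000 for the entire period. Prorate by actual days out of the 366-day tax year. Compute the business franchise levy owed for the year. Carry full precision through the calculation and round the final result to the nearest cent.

€21,996.65

2027-08-01 to 2027-11-23: 115 days at 1% → €1,615,000 × 1% × 115/366 = €5,074.4536
2027-11-24 to 2027-12-27: 34 days at 0.3% → €1,615,000 × 0.3% × 34/366 = €450.0820
2027-12-28 to 2028-03-24: 88 days at 1.75% → €1,615,000 × 1.75% × 88/366 = €6,795.3552
2028-03-25 to 2028-07-31: 129 days at 1.7% → €1,615,000 × 1.7% × 129/366 = €9,676.7623
Total = €21,996.6530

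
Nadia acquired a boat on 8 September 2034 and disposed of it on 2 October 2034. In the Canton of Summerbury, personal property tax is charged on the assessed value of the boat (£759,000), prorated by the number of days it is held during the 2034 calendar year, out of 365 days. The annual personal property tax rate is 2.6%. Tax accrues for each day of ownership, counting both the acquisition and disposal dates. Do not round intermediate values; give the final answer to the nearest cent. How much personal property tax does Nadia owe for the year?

£1,351.64

Days held (8 September – 2 October 2034): 25 out of 365
Tax = £759,000 × 2.6% × 25/365 = £1,351.6438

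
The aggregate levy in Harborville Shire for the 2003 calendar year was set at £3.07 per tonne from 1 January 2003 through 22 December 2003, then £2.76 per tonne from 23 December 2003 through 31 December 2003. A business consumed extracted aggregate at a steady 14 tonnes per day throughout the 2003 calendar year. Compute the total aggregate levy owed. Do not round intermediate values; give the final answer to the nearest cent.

1 January – 22 December 2003: 356 days × 14 tonnes/day = 4,984 tonnes at £3.07/tonne → £15300.88
23 December – 31 December 2003: 9 days × 14 tonnes/day = 126 tonnes at £2.76/tonne → £347.76

£15648.64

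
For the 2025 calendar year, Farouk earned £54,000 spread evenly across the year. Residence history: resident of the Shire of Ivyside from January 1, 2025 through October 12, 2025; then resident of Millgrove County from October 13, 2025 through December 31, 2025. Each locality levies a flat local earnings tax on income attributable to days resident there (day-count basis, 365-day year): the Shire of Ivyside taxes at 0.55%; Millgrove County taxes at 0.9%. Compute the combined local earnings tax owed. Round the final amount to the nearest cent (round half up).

The Shire of Ivyside, January 1 – October 12, 2025: 285 days → £54,000 × 0.55% × 285/365 = £231.9041
Millgrove County, October 13 – December 31, 2025: 80 days → £54,000 × 0.9% × 80/365 = £106.5205
Total = £338.4247

£338.42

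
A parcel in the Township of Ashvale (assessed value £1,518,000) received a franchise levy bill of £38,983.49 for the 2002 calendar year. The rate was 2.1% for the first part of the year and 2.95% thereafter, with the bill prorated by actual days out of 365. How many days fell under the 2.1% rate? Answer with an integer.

Let d = days at the first rate; then 365 − d days at the second rate.
£1,518,000 × [2.1%·d + 2.95%·(365−d)] / 365 = £38,983.49
Solving gives d = 164, so the new rate took effect on 14 June 2002.

164 days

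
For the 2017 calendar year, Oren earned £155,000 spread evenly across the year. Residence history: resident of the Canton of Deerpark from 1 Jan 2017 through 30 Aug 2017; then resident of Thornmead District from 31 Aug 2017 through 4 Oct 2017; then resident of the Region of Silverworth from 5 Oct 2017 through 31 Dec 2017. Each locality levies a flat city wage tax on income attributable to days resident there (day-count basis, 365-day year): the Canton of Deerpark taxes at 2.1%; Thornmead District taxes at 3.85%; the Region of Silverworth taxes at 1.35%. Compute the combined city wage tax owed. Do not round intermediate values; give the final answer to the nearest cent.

The Canton of Deerpark, 1 Jan – 30 Aug 2017: 242 days → £155,000 × 2.1% × 242/365 = £2,158.1096
Thornmead District, 31 Aug – 4 Oct 2017: 35 days → £155,000 × 3.85% × 35/365 = £572.2260
The Region of Silverworth, 5 Oct – 31 Dec 2017: 88 days → £155,000 × 1.35% × 88/365 = £504.4932
Total = £3,234.8288

£3,234.83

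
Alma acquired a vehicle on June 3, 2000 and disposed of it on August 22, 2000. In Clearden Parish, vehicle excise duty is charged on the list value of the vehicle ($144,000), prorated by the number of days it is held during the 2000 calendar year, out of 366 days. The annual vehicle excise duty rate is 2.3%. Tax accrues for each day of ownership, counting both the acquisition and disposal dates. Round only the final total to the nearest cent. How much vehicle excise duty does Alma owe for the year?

$732.98

Days held (June 3 – August 22, 2000): 81 out of 366
Tax = $144,000 × 2.3% × 81/366 = $732.9836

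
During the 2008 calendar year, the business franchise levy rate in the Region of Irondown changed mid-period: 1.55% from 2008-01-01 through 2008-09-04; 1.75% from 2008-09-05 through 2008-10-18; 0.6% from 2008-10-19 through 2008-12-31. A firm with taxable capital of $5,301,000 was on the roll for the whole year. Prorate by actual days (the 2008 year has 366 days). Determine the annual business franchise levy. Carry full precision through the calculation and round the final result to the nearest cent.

$73,258.08

2008-01-01 to 2008-09-04: 248 days at 1.55% → $5,301,000 × 1.55% × 248/366 = $55,674.9836
2008-09-05 to 2008-10-18: 44 days at 1.75% → $5,301,000 × 1.75% × 44/366 = $11,152.3770
2008-10-19 to 2008-12-31: 74 days at 0.6% → $5,301,000 × 0.6% × 74/366 = $6,430.7213
Total = $73,258.0820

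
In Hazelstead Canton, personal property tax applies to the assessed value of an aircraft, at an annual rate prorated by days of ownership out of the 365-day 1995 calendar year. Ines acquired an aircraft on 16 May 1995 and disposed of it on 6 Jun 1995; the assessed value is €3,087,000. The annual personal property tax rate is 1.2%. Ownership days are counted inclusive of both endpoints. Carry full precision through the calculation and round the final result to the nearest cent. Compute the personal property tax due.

Days held (16 May – 6 Jun 1995): 22 out of 365
Tax = €3,087,000 × 1.2% × 22/365 = €2,232.7890

€2,232.79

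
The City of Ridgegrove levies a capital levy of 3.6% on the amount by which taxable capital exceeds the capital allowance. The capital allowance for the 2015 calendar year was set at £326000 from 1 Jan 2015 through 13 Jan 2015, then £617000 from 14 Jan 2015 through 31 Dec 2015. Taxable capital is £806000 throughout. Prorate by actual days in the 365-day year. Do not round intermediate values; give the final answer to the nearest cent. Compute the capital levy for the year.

1 Jan – 13 Jan 2015: 13 days, exemption £326000 → (£806000 − £326000) × 3.6% × 13/365 = £615.4521
14 Jan – 31 Dec 2015: 352 days, exemption £617000 → (£806000 − £617000) × 3.6% × 352/365 = £6561.6658
Total = £7177.1178

£7177.12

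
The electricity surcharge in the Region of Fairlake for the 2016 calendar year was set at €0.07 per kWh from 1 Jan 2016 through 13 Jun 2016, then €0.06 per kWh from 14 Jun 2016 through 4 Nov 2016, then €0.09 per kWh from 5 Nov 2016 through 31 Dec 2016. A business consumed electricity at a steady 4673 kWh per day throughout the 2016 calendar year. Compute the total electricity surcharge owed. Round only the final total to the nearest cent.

€118320.36

1 Jan – 13 Jun 2016: 165 days × 4673 kWh/day = 771,045 kWh at €0.07/kWh → €53973.15
14 Jun – 4 Nov 2016: 144 days × 4673 kWh/day = 672,912 kWh at €0.06/kWh → €40374.72
5 Nov – 31 Dec 2016: 57 days × 4673 kWh/day = 266,361 kWh at €0.09/kWh → €23972.49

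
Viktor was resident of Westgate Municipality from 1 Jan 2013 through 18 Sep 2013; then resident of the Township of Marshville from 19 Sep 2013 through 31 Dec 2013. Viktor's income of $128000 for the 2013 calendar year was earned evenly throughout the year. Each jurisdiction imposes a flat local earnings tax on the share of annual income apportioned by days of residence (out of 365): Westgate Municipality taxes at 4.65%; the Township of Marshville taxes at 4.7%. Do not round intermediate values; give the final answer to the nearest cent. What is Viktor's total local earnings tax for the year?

$5970.24

Westgate Municipality, 1 Jan – 18 Sep 2013: 261 days → $128000 × 4.65% × 261/365 = $4256.0877
The Township of Marshville, 19 Sep – 31 Dec 2013: 104 days → $128000 × 4.7% × 104/365 = $1714.1479
Total = $5970.2356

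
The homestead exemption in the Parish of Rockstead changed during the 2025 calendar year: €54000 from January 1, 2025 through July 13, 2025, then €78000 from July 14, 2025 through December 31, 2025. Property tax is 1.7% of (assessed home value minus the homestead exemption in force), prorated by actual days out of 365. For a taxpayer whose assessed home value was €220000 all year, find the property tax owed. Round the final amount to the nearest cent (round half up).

January 1 – July 13, 2025: 194 days, exemption €54000 → (€220000 − €54000) × 1.7% × 194/365 = €1499.9123
July 14 – December 31, 2025: 171 days, exemption €78000 → (€220000 − €78000) × 1.7% × 171/365 = €1130.9425
Total = €2630.8548

€2630.85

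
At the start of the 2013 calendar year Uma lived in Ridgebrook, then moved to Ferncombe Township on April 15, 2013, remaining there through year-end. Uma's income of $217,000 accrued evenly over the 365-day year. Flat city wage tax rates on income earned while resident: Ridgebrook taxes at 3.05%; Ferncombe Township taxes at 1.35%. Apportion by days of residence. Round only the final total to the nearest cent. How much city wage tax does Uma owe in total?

$3,980.61

Ridgebrook, January 1 – April 14, 2013: 104 days → $217,000 × 3.05% × 104/365 = $1,885.8192
Ferncombe Township, April 15 – December 31, 2013: 261 days → $217,000 × 1.35% × 261/365 = $2,094.7932
Total = $3,980.6123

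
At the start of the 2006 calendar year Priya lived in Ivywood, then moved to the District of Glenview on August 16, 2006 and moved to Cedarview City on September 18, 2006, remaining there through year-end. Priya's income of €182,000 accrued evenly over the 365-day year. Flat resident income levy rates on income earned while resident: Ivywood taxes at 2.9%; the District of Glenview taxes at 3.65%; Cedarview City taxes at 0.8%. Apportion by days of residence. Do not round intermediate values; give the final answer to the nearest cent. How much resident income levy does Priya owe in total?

€4,301.93

Ivywood, January 1 – August 15, 2006: 227 days → €182,000 × 2.9% × 227/365 = €3,282.4822
The District of Glenview, August 16 – September 17, 2006: 33 days → €182,000 × 3.65% × 33/365 = €600.6000
Cedarview City, September 18 – December 31, 2006: 105 days → €182,000 × 0.8% × 105/365 = €418.8493
Total = €4,301.9315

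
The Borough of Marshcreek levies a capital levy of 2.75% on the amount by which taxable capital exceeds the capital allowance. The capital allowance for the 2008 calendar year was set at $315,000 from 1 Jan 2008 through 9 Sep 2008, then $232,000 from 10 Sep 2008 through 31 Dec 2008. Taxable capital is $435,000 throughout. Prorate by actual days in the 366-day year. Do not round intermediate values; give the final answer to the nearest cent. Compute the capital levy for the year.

$4,004.71

1 Jan – 9 Sep 2008: 253 days, exemption $315,000 → ($435,000 − $315,000) × 2.75% × 253/366 = $2,281.1475
10 Sep – 31 Dec 2008: 113 days, exemption $232,000 → ($435,000 − $232,000) × 2.75% × 113/366 = $1,723.5587
Total = $4,004.7063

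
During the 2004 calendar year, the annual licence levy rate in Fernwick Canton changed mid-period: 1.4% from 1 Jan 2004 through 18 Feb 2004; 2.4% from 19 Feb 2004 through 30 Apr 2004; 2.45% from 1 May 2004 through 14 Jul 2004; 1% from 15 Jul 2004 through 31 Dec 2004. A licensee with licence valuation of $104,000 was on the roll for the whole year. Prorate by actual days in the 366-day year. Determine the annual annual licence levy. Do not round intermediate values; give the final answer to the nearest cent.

$1,691.14

1 Jan – 18 Feb 2004: 49 days at 1.4% → $104,000 × 1.4% × 49/366 = $194.9290
19 Feb – 30 Apr 2004: 72 days at 2.4% → $104,000 × 2.4% × 72/366 = $491.0164
1 May – 14 Jul 2004: 75 days at 2.45% → $104,000 × 2.45% × 75/366 = $522.1311
15 Jul – 31 Dec 2004: 170 days at 1% → $104,000 × 1% × 170/366 = $483.0601
Total = $1,691.1366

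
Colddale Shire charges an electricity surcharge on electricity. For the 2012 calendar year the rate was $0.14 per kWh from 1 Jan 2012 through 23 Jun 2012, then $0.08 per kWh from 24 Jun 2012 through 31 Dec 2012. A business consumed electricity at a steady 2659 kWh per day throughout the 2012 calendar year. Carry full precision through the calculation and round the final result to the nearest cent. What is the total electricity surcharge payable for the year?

1 Jan – 23 Jun 2012: 175 days × 2659 kWh/day = 465,325 kWh at $0.14/kWh → $65,145.50
24 Jun – 31 Dec 2012: 191 days × 2659 kWh/day = 507,869 kWh at $0.08/kWh → $40,629.52

$105,775.02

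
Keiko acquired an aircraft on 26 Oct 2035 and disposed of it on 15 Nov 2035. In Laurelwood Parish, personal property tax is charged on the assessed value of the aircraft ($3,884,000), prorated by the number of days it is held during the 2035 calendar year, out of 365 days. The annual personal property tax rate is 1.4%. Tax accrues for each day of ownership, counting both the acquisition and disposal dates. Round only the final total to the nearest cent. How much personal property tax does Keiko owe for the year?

$3,128.48

Days held (26 Oct – 15 Nov 2035): 21 out of 365
Tax = $3,884,000 × 1.4% × 21/365 = $3,128.4822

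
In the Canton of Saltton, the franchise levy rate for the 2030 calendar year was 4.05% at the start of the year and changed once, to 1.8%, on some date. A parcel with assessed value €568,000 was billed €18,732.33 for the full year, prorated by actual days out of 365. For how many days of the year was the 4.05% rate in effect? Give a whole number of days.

243 days

Let d = days at the first rate; then 365 − d days at the second rate.
€568,000 × [4.05%·d + 1.8%·(365−d)] / 365 = €18,732.33
Solving gives d = 243, so the new rate took effect on 1 September 2030.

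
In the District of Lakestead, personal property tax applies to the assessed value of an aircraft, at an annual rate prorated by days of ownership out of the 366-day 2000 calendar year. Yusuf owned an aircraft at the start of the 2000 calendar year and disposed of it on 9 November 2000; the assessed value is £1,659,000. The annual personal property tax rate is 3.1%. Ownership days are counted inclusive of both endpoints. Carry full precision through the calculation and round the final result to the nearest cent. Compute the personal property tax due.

Days held (1 January – 9 November 2000): 314 out of 366
Tax = £1,659,000 × 3.1% × 314/366 = £44,122.1475

£44,122.15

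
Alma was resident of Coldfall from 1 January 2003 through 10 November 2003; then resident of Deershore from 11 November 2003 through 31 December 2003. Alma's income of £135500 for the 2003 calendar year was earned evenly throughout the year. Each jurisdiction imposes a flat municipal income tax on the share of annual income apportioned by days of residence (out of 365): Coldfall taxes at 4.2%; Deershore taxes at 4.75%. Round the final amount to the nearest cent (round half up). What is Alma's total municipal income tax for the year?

Coldfall, 1 January – 10 November 2003: 314 days → £135500 × 4.2% × 314/365 = £4895.8192
Deershore, 11 November – 31 December 2003: 51 days → £135500 × 4.75% × 51/365 = £899.3116
Total = £5795.1308

£5795.13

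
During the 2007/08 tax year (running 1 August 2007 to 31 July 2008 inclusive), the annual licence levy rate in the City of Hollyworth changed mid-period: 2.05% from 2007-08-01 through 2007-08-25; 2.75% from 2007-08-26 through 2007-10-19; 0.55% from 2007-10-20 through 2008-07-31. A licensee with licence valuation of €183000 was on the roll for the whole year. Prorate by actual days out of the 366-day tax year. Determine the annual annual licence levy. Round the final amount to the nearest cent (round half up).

€1799.00

2007-08-01 to 2007-08-25: 25 days at 2.05% → €183000 × 2.05% × 25/366 = €256.2500
2007-08-26 to 2007-10-19: 55 days at 2.75% → €183000 × 2.75% × 55/366 = €756.2500
2007-10-20 to 2008-07-31: 286 days at 0.55% → €183000 × 0.55% × 286/366 = €786.5000
Total = €1799.0000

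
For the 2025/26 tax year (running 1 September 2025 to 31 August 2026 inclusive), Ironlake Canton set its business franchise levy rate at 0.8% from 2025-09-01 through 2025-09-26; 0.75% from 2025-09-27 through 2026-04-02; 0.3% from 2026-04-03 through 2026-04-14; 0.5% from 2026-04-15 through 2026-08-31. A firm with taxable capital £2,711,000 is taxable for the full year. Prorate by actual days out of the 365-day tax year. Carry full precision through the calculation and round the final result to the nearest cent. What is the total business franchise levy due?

£17,446.96

2025-09-01 to 2025-09-26: 26 days at 0.8% → £2,711,000 × 0.8% × 26/365 = £1,544.8986
2025-09-27 to 2026-04-02: 188 days at 0.75% → £2,711,000 × 0.75% × 188/365 = £10,472.6301
2026-04-03 to 2026-04-14: 12 days at 0.3% → £2,711,000 × 0.3% × 12/365 = £267.3863
2026-04-15 to 2026-08-31: 139 days at 0.5% → £2,711,000 × 0.5% × 139/365 = £5,162.0411
Total = £17,446.9562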